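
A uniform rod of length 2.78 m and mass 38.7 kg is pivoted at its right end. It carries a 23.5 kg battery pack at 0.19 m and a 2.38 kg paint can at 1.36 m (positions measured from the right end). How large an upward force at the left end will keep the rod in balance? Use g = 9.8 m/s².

Choose the right end as the axis so the unknown pivot reaction has zero arm there.
Beam weight: 38.7 × 9.8 = 379.3 N down at 1.39 m → arm 1.39 m, τ = 379.3 × 1.39 = 527.2 N·m counterclockwise.
Battery pack: 23.5 × 9.8 = 230.3 N down at 0.19 m → arm 0.19 m, τ = 230.3 × 0.19 = 43.76 N·m counterclockwise.
Paint can: 2.38 × 9.8 = 23.32 N down at 1.36 m → arm 1.36 m, τ = 23.32 × 1.36 = 31.72 N·m counterclockwise.
Net moment of the loads = 602.7 N·m counterclockwise.
The upward force F acts at the left end, arm 2.78 m, giving F × 2.78 clockwise.
Setting net torque to zero: F × 2.78 = 602.7 → F = 602.7 / 2.78 = 217 N.

F ≈ 217 N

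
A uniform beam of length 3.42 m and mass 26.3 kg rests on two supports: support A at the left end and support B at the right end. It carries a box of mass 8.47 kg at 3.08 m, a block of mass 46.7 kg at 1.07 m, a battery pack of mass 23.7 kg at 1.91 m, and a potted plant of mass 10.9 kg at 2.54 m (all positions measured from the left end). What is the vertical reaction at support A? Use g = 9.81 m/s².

R_A ≈ 582 N

About support B:
Beam weight: 26.3 × 9.81 = 258 N down at 1.71 m → arm 1.71 m, τ = 258 × 1.71 = 441.2 N·m counterclockwise.
Box: 8.47 × 9.81 = 83.09 N down at 3.08 m → arm 0.34 m, τ = 83.09 × 0.34 = 28.25 N·m counterclockwise.
Block: 46.7 × 9.81 = 458.1 N down at 1.07 m → arm 2.35 m, τ = 458.1 × 2.35 = 1077 N·m counterclockwise.
Battery pack: 23.7 × 9.81 = 232.5 N down at 1.91 m → arm 1.51 m, τ = 232.5 × 1.51 = 351.1 N·m counterclockwise.
Potted plant: 10.9 × 9.81 = 106.9 N down at 2.54 m → arm 0.88 m, τ = 106.9 × 0.88 = 94.07 N·m counterclockwise.
Net load moment about support B = 1992 N·m counterclockwise.
Reaction R at support A is upward at 0 m, arm 3.42 m → moment R × 3.42 clockwise.
Balancing moments: R × 3.42 = 1992, giving R = 582 N.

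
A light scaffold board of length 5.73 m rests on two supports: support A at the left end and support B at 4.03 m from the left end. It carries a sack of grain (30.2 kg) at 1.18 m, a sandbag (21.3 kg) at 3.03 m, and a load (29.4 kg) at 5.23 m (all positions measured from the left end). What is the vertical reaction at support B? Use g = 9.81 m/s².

About support A:
Sack of grain: 30.2 × 9.81 = 296.3 N down at 1.18 m → arm 1.18 m, τ = 296.3 × 1.18 = 349.6 N·m clockwise.
Sandbag: 21.3 × 9.81 = 209 N down at 3.03 m → arm 3.03 m, τ = 209 × 3.03 = 633.3 N·m clockwise.
Load: 29.4 × 9.81 = 288.4 N down at 5.23 m → arm 5.23 m, τ = 288.4 × 5.23 = 1508 N·m clockwise.
Net load moment about support A = 2491 N·m clockwise.
Reaction R at support B is upward at 4.03 m, arm 4.03 m → moment R × 4.03 counterclockwise.
Balancing moments: R × 4.03 = 2491, giving R = 618 N.

R_B ≈ 618 N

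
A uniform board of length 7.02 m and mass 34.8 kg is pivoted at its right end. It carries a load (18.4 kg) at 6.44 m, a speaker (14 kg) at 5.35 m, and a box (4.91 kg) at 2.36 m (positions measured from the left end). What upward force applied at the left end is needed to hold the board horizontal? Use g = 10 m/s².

Take moments about the right end.
Beam weight: 34.8 × 10 = 348 N down at 3.51 m → arm 3.51 m, τ = 348 × 3.51 = 1221 N·m counterclockwise.
Load: 18.4 × 10 = 184 N down at 6.44 m → arm 0.58 m, τ = 184 × 0.58 = 106.7 N·m counterclockwise.
Speaker: 14 × 10 = 140 N down at 5.35 m → arm 1.67 m, τ = 140 × 1.67 = 233.8 N·m counterclockwise.
Box: 4.91 × 10 = 49.1 N down at 2.36 m → arm 4.66 m, τ = 49.1 × 4.66 = 228.8 N·m counterclockwise.
Net moment of the loads = 1790 N·m counterclockwise.
The upward force F acts at the left end, arm 7.02 m, giving F × 7.02 clockwise.
Balancing moments: F × 7.02 = 1790, giving F = 1790 / 7.02 = 255 N.

F ≈ 255 N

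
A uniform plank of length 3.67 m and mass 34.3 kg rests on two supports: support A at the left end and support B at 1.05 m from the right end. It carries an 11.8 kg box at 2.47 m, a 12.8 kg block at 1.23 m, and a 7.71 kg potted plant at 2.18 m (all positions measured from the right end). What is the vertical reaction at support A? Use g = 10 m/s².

Sum moments about support B (its reaction then has zero moment arm).
Beam weight: 34.3 × 10 = 343 N down at 1.835 m → arm 0.785 m, τ = 343 × 0.785 = 269.3 N·m counterclockwise.
Box: 11.8 × 10 = 118 N down at 2.47 m → arm 1.42 m, τ = 118 × 1.42 = 167.6 N·m counterclockwise.
Block: 12.8 × 10 = 128 N down at 1.23 m → arm 0.18 m, τ = 128 × 0.18 = 23.04 N·m counterclockwise.
Potted plant: 7.71 × 10 = 77.1 N down at 2.18 m → arm 1.13 m, τ = 77.1 × 1.13 = 87.12 N·m counterclockwise.
Net load moment about support B = 547.1 N·m counterclockwise.
Reaction R at support A is upward at 3.67 m, arm 2.62 m → moment R × 2.62 clockwise.
Balancing moments: R × 2.62 = 547.1, giving R = 209 N.

R_A ≈ 209 N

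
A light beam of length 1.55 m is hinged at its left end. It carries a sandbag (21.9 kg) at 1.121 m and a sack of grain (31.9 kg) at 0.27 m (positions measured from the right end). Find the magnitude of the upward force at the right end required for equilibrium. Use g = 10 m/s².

F ≈ 324 N

Sum moments about the left end (the unknown pivot reaction has zero arm there).
Sandbag: 21.9 × 10 = 219 N down at 1.121 m → arm 0.429 m, τ = 219 × 0.429 = 93.95 N·m clockwise.
Sack of grain: 31.9 × 10 = 319 N down at 0.27 m → arm 1.28 m, τ = 319 × 1.28 = 408.3 N·m clockwise.
Net moment of the loads = 502.2 N·m clockwise.
The upward force F acts at the right end, arm 1.55 m, giving F × 1.55 counterclockwise.
Balancing moments: F × 1.55 = 502.2, giving F = 502.2 / 1.55 = 324 N.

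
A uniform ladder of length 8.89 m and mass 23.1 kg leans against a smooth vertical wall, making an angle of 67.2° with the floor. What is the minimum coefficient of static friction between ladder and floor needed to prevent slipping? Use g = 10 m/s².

Take moments about the foot of the ladder.
Ladder weight 23.1×10 = 231 N acts at 4.445 m along the ladder; its horizontal arm is 4.445·cos67.2° = 1.723 m → τ = 398 N·m clockwise.
Wall normal N acts horizontally at the top; its moment arm is the height L sinθ = 8.89·sin67.2° = 8.195 m, counterclockwise.
Στ = 0 ⇒ N × 8.195 = 398 ⇒ N = 48.57 N.
ΣFx = 0 ⇒ f = N_wall = 48.57 N. ΣFy = 0 ⇒ N_floor = 231 N.
μ_min = f / N_floor = 48.57 / 231 = 0.21.

μ_min ≈ 0.21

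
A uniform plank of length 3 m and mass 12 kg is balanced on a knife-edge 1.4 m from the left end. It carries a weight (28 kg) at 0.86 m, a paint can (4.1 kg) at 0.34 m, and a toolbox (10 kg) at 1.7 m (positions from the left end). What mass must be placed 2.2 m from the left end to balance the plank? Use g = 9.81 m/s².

Choose the knife-edge (at 1.4 m from the left end) as the axis so the support reaction has zero arm there.
Beam weight: 12 × 9.81 = 117.7 N down at 1.5 m → arm 0.1 m, τ = 117.7 × 0.1 = 11.77 N·m clockwise.
Weight: 28 × 9.81 = 274.7 N down at 0.86 m → arm 0.54 m, τ = 274.7 × 0.54 = 148.3 N·m counterclockwise.
Paint can: 4.1 × 9.81 = 40.22 N down at 0.34 m → arm 1.06 m, τ = 40.22 × 1.06 = 42.63 N·m counterclockwise.
Toolbox: 10 × 9.81 = 98.1 N down at 1.7 m → arm 0.3 m, τ = 98.1 × 0.3 = 29.43 N·m clockwise.
Net moment of known loads = 149.7 N·m counterclockwise.
An unknown mass m at 2.2 m has arm 0.8 m; its moment is m·g·0.8 clockwise.
Balancing moments: m × 9.81 × 0.8 = 149.7, giving m = 149.7 / (9.81 × 0.8) = 19.1 kg.

m ≈ 19.1 kg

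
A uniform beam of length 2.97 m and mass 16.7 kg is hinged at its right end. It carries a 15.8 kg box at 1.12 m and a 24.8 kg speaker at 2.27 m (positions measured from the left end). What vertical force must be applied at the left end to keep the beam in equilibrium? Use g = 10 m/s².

About the right end:
Beam weight: 16.7 × 10 = 167 N down at 1.485 m → arm 1.485 m, τ = 167 × 1.485 = 248 N·m counterclockwise.
Box: 15.8 × 10 = 158 N down at 1.12 m → arm 1.85 m, τ = 158 × 1.85 = 292.3 N·m counterclockwise.
Speaker: 24.8 × 10 = 248 N down at 2.27 m → arm 0.7 m, τ = 248 × 0.7 = 173.6 N·m counterclockwise.
Net moment of the loads = 713.9 N·m counterclockwise.
The upward force F acts at the left end, arm 2.97 m, giving F × 2.97 clockwise.
Setting net torque to zero: F × 2.97 = 713.9 → F = 713.9 / 2.97 = 240 N.

F ≈ 240 N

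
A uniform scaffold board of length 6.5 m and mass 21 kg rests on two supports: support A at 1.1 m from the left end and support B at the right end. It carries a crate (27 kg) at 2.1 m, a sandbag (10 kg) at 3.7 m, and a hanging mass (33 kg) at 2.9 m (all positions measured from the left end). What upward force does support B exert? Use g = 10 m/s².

R_B ≈ 292 N

Taking torques about support A:
Beam weight: 21 × 10 = 210 N down at 3.25 m → arm 2.15 m, τ = 210 × 2.15 = 451.5 N·m clockwise.
Crate: 27 × 10 = 270 N down at 2.1 m → arm 1 m, τ = 270 × 1 = 270 N·m clockwise.
Sandbag: 10 × 10 = 100 N down at 3.7 m → arm 2.6 m, τ = 100 × 2.6 = 260 N·m clockwise.
Hanging mass: 33 × 10 = 330 N down at 2.9 m → arm 1.8 m, τ = 330 × 1.8 = 594 N·m clockwise.
Net load moment about support A = 1576 N·m clockwise.
Reaction R at support B is upward at 6.5 m, arm 5.4 m → moment R × 5.4 counterclockwise.
Setting net torque to zero: R × 5.4 = 1576 → R = 292 N.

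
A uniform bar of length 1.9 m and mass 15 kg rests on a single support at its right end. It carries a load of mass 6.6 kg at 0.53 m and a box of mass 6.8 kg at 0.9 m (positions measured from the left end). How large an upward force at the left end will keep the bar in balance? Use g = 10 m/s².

Sum moments about the right end (the unknown pivot reaction has zero arm there).
Beam weight: 15 × 10 = 150 N down at 0.95 m → arm 0.95 m, τ = 150 × 0.95 = 142.5 N·m counterclockwise.
Load: 6.6 × 10 = 66 N down at 0.53 m → arm 1.37 m, τ = 66 × 1.37 = 90.42 N·m counterclockwise.
Box: 6.8 × 10 = 68 N down at 0.9 m → arm 1 m, τ = 68 × 1 = 68 N·m counterclockwise.
Net moment of the loads = 300.9 N·m counterclockwise.
The upward force F acts at the left end, arm 1.9 m, giving F × 1.9 clockwise.
Στ = 0 ⇒ F × 1.9 = 300.9 ⇒ F = 300.9 / 1.9 = 158 N.

F ≈ 158 N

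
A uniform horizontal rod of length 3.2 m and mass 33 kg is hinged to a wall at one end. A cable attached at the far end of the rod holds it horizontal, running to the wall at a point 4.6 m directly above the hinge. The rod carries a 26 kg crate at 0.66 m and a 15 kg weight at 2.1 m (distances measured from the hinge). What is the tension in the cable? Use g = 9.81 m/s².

About the hinge:
Beam weight: 33 × 9.81 = 323.7 N down at 1.6 m → arm 1.6 m, τ = 323.7 × 1.6 = 517.9 N·m clockwise.
Crate: 26 × 9.81 = 255.1 N down at 0.66 m → arm 0.66 m, τ = 255.1 × 0.66 = 168.4 N·m clockwise.
Weight: 15 × 9.81 = 147.2 N down at 2.1 m → arm 2.1 m, τ = 147.2 × 2.1 = 309.1 N·m clockwise.
Total clockwise load moment = 995.4 N·m.
The cable tension T acts at 3.2 m; only its component perpendicular to the rod, T sinθ, produces torque. sinθ = h/√(h²+d²) = 4.6/√(4.6²+3.2²) = 0.8209.
For rotational equilibrium, T × 3.2 × 0.8209 = 995.4, so T = 995.4 / 2.627 = 379 N.

T ≈ 379 N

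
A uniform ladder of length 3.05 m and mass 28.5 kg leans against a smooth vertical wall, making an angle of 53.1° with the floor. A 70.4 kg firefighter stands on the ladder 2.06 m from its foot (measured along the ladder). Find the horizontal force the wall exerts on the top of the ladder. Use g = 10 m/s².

About the foot of the ladder:
Ladder weight 28.5×10 = 285 N acts at 1.525 m along the ladder; its horizontal arm is 1.525·cos53.1° = 0.9156 m → τ = 260.9 N·m clockwise.
Firefighter: 70.4×10 = 704 N at 2.06 m → arm 1.237 m → τ = 870.8 N·m clockwise.
Wall normal N acts horizontally at the top; its moment arm is the height L sinθ = 3.05·sin53.1° = 2.439 m, counterclockwise.
For rotational equilibrium, N × 2.439 = 1132, so N = 464 N.

N_wall ≈ 464 N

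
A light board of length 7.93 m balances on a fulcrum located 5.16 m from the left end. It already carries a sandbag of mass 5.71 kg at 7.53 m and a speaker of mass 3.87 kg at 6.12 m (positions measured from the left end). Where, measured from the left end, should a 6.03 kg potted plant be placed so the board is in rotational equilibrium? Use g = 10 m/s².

x ≈ 2.3 m from the left end

Taking torques about the fulcrum (at 5.16 m from the left end):
Sandbag: 5.71 × 10 = 57.1 N down at 7.53 m → arm 2.37 m, τ = 57.1 × 2.37 = 135.3 N·m clockwise.
Speaker: 3.87 × 10 = 38.7 N down at 6.12 m → arm 0.96 m, τ = 38.7 × 0.96 = 37.15 N·m clockwise.
Net moment of existing loads = 172.5 N·m clockwise.
The potted plant weighs 6.03 × 10 = 60.3 N and must supply an equal counterclockwise moment, so its lever arm about the fulcrum is 172.5 / 60.3 = 2.86 m.
That puts it at 5.16 − 2.86 = 2.3 m from the left end.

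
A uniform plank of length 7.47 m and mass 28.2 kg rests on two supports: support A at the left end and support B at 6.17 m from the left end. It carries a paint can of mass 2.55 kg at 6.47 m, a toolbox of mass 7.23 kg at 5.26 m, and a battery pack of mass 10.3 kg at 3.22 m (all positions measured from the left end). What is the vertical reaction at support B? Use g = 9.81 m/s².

R_B ≈ 307 N

Sum moments about support A (its reaction then has zero moment arm).
Beam weight: 28.2 × 9.81 = 276.6 N down at 3.735 m → arm 3.735 m, τ = 276.6 × 3.735 = 1033 N·m clockwise.
Paint can: 2.55 × 9.81 = 25.02 N down at 6.47 m → arm 6.47 m, τ = 25.02 × 6.47 = 161.9 N·m clockwise.
Toolbox: 7.23 × 9.81 = 70.93 N down at 5.26 m → arm 5.26 m, τ = 70.93 × 5.26 = 373.1 N·m clockwise.
Battery pack: 10.3 × 9.81 = 101 N down at 3.22 m → arm 3.22 m, τ = 101 × 3.22 = 325.2 N·m clockwise.
Net load moment about support A = 1893 N·m clockwise.
Reaction R at support B is upward at 6.17 m, arm 6.17 m → moment R × 6.17 counterclockwise.
For rotational equilibrium, R × 6.17 = 1893, so R = 307 N.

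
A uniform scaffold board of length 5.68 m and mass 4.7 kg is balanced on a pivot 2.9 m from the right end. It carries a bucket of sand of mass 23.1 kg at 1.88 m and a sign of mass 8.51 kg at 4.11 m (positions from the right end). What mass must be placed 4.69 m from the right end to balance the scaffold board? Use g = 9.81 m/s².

m ≈ 7.57 kg

Choose the pivot (at 2.9 m from the right end) as the axis so the support reaction has zero arm there.
Beam weight: 4.7 × 9.81 = 46.11 N down at 2.84 m → arm 0.06 m, τ = 46.11 × 0.06 = 2.767 N·m clockwise.
Bucket of sand: 23.1 × 9.81 = 226.6 N down at 1.88 m → arm 1.02 m, τ = 226.6 × 1.02 = 231.1 N·m clockwise.
Sign: 8.51 × 9.81 = 83.48 N down at 4.11 m → arm 1.21 m, τ = 83.48 × 1.21 = 101 N·m counterclockwise.
Net moment of known loads = 132.9 N·m clockwise.
An unknown mass m at 4.69 m has arm 1.79 m; its moment is m·g·1.79 counterclockwise.
Στ = 0 ⇒ m × 9.81 × 1.79 = 132.9 ⇒ m = 132.9 / (9.81 × 1.79) = 7.57 kg.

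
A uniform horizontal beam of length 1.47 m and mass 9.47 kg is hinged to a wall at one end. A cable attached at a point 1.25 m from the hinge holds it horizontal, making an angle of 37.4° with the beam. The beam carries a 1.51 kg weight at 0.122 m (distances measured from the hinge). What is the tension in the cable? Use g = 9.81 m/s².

Taking torques about the hinge:
Beam weight: 9.47 × 9.81 = 92.9 N down at 0.735 m → arm 0.735 m, τ = 92.9 × 0.735 = 68.28 N·m clockwise.
Weight: 1.51 × 9.81 = 14.81 N down at 0.122 m → arm 0.122 m, τ = 14.81 × 0.122 = 1.807 N·m clockwise.
Total clockwise load moment = 70.09 N·m.
The cable tension T acts at 1.25 m; only its component perpendicular to the beam, T sinθ, produces torque. sin 37.4° = 0.6074.
For rotational equilibrium, T × 1.25 × 0.6074 = 70.09, so T = 70.09 / 0.7593 = 92.3 N.

T ≈ 92.3 N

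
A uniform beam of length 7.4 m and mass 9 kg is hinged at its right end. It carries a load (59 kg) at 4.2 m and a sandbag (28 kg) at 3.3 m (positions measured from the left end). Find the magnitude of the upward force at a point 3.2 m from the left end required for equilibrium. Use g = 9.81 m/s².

Take moments about the right end.
Beam weight: 9 × 9.81 = 88.29 N down at 3.7 m → arm 3.7 m, τ = 88.29 × 3.7 = 326.7 N·m counterclockwise.
Load: 59 × 9.81 = 578.8 N down at 4.2 m → arm 3.2 m, τ = 578.8 × 3.2 = 1852 N·m counterclockwise.
Sandbag: 28 × 9.81 = 274.7 N down at 3.3 m → arm 4.1 m, τ = 274.7 × 4.1 = 1126 N·m counterclockwise.
Net moment of the loads = 3305 N·m counterclockwise.
The upward force F acts at a point 3.2 m from the left end, arm 4.2 m, giving F × 4.2 clockwise.
Balancing moments: F × 4.2 = 3305, giving F = 3305 / 4.2 = 787 N.

F ≈ 787 N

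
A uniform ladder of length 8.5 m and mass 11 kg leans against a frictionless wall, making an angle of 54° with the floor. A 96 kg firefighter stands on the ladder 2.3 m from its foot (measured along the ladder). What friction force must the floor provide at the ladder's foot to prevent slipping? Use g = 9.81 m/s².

f ≈ 224 N

Take moments about the foot of the ladder.
Ladder weight 11×9.81 = 107.9 N acts at 4.25 m along the ladder; its horizontal arm is 4.25·cos54° = 2.498 m → τ = 269.5 N·m clockwise.
Firefighter: 96×9.81 = 941.8 N at 2.3 m → arm 1.352 m → τ = 1273 N·m clockwise.
Wall normal N acts horizontally at the top; its moment arm is the height L sinθ = 8.5·sin54° = 6.877 m, counterclockwise.
Balancing moments: N × 6.877 = 1542, giving N = 224 N.
ΣFx = 0: friction at the foot balances the wall's push, so f = N_wall = 224 N.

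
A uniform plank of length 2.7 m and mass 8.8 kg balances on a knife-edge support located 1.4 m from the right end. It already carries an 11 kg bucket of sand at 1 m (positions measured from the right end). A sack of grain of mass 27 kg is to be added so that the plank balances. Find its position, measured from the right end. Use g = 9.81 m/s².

x ≈ 1.58 m from the right end

Sum moments about the knife-edge support (at 1.4 m from the right end) (the support reaction has zero arm there).
Beam weight: 8.8 × 9.81 = 86.33 N down at 1.35 m → arm 0.05 m, τ = 86.33 × 0.05 = 4.317 N·m clockwise.
Bucket of sand: 11 × 9.81 = 107.9 N down at 1 m → arm 0.4 m, τ = 107.9 × 0.4 = 43.16 N·m clockwise.
Net moment of existing loads = 47.48 N·m clockwise.
The sack of grain weighs 27 × 9.81 = 264.9 N and must supply an equal counterclockwise moment, so its lever arm about the knife-edge support is 47.48 / 264.9 = 0.179 m.
That puts it at 1.4 + 0.179 = 1.58 m from the right end.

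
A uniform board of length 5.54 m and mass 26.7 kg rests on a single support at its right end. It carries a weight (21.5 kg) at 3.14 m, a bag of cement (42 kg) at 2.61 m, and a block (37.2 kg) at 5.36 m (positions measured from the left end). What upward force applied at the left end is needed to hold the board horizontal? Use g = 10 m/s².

F ≈ 461 N

Sum moments about the right end (the unknown pivot reaction has zero arm there).
Beam weight: 26.7 × 10 = 267 N down at 2.77 m → arm 2.77 m, τ = 267 × 2.77 = 739.6 N·m counterclockwise.
Weight: 21.5 × 10 = 215 N down at 3.14 m → arm 2.4 m, τ = 215 × 2.4 = 516 N·m counterclockwise.
Bag of cement: 42 × 10 = 420 N down at 2.61 m → arm 2.93 m, τ = 420 × 2.93 = 1231 N·m counterclockwise.
Block: 37.2 × 10 = 372 N down at 5.36 m → arm 0.18 m, τ = 372 × 0.18 = 66.96 N·m counterclockwise.
Net moment of the loads = 2554 N·m counterclockwise.
The upward force F acts at the left end, arm 5.54 m, giving F × 5.54 clockwise.
Στ = 0 ⇒ F × 5.54 = 2554 ⇒ F = 2554 / 5.54 = 461 N.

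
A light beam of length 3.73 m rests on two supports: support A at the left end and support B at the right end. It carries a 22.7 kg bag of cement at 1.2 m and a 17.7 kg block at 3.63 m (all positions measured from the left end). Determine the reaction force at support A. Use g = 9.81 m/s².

R_A ≈ 156 N

Take moments about support B.
Bag of cement: 22.7 × 9.81 = 222.7 N down at 1.2 m → arm 2.53 m, τ = 222.7 × 2.53 = 563.4 N·m counterclockwise.
Block: 17.7 × 9.81 = 173.6 N down at 3.63 m → arm 0.1 m, τ = 173.6 × 0.1 = 17.36 N·m counterclockwise.
Net load moment about support B = 580.8 N·m counterclockwise.
Reaction R at support A is upward at 0 m, arm 3.73 m → moment R × 3.73 clockwise.
Στ = 0 ⇒ R × 3.73 = 580.8 ⇒ R = 156 N.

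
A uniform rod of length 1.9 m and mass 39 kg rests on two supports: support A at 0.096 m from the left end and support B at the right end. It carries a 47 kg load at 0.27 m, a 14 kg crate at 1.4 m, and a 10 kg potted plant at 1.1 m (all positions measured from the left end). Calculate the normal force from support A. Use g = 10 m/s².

About support B:
Beam weight: 39 × 10 = 390 N down at 0.95 m → arm 0.95 m, τ = 390 × 0.95 = 370.5 N·m counterclockwise.
Load: 47 × 10 = 470 N down at 0.27 m → arm 1.63 m, τ = 470 × 1.63 = 766.1 N·m counterclockwise.
Crate: 14 × 10 = 140 N down at 1.4 m → arm 0.5 m, τ = 140 × 0.5 = 70 N·m counterclockwise.
Potted plant: 10 × 10 = 100 N down at 1.1 m → arm 0.8 m, τ = 100 × 0.8 = 80 N·m counterclockwise.
Net load moment about support B = 1287 N·m counterclockwise.
Reaction R at support A is upward at 0.096 m, arm 1.804 m → moment R × 1.804 clockwise.
For rotational equilibrium, R × 1.804 = 1287, so R = 713 N.

R_A ≈ 713 N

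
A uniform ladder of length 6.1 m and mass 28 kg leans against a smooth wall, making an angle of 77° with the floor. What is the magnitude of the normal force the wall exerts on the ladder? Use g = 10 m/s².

N_wall ≈ 32.3 N

Take moments about the foot of the ladder.
Ladder weight 28×10 = 280 N acts at 3.05 m along the ladder; its horizontal arm is 3.05·cos77° = 0.6861 m → τ = 192.1 N·m clockwise.
Wall normal N acts horizontally at the top; its moment arm is the height L sinθ = 6.1·sin77° = 5.944 m, counterclockwise.
For rotational equilibrium, N × 5.944 = 192.1, so N = 32.3 N.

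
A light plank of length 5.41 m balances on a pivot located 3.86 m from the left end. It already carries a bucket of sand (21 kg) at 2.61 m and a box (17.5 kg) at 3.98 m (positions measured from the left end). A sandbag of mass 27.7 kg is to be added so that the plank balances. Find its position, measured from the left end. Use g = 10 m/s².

Choose the pivot (at 3.86 m from the left end) as the axis so the support reaction has zero arm there.
Bucket of sand: 21 × 10 = 210 N down at 2.61 m → arm 1.25 m, τ = 210 × 1.25 = 262.5 N·m counterclockwise.
Box: 17.5 × 10 = 175 N down at 3.98 m → arm 0.12 m, τ = 175 × 0.12 = 21 N·m clockwise.
Net moment of existing loads = 241.5 N·m counterclockwise.
The sandbag weighs 27.7 × 10 = 277 N and must supply an equal clockwise moment, so its lever arm about the pivot is 241.5 / 277 = 0.872 m.
That puts it at 3.86 + 0.872 = 4.73 m from the left end.

x ≈ 4.73 m from the left end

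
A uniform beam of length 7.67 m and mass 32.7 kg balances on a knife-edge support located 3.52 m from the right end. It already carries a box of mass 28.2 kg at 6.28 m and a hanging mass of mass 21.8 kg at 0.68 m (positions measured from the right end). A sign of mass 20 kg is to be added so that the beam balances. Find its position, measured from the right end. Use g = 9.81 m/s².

About the knife-edge support (at 3.52 m from the right end):
Beam weight: 32.7 × 9.81 = 320.8 N down at 3.835 m → arm 0.315 m, τ = 320.8 × 0.315 = 101.1 N·m counterclockwise.
Box: 28.2 × 9.81 = 276.6 N down at 6.28 m → arm 2.76 m, τ = 276.6 × 2.76 = 763.4 N·m counterclockwise.
Hanging mass: 21.8 × 9.81 = 213.9 N down at 0.68 m → arm 2.84 m, τ = 213.9 × 2.84 = 607.5 N·m clockwise.
Net moment of existing loads = 257 N·m counterclockwise.
The sign weighs 20 × 9.81 = 196.2 N and must supply an equal clockwise moment, so its lever arm about the knife-edge support is 257 / 196.2 = 1.31 m.
That puts it at 3.52 − 1.31 = 2.21 m from the right end.

x ≈ 2.21 m from the right end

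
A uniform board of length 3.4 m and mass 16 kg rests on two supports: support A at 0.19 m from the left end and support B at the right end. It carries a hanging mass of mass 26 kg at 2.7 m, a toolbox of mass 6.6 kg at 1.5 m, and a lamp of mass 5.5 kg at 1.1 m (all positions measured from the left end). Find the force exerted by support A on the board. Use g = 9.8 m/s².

R_A ≈ 216 N

About support B:
Beam weight: 16 × 9.8 = 156.8 N down at 1.7 m → arm 1.7 m, τ = 156.8 × 1.7 = 266.6 N·m counterclockwise.
Hanging mass: 26 × 9.8 = 254.8 N down at 2.7 m → arm 0.7 m, τ = 254.8 × 0.7 = 178.4 N·m counterclockwise.
Toolbox: 6.6 × 9.8 = 64.68 N down at 1.5 m → arm 1.9 m, τ = 64.68 × 1.9 = 122.9 N·m counterclockwise.
Lamp: 5.5 × 9.8 = 53.9 N down at 1.1 m → arm 2.3 m, τ = 53.9 × 2.3 = 124 N·m counterclockwise.
Net load moment about support B = 691.9 N·m counterclockwise.
Reaction R at support A is upward at 0.19 m, arm 3.21 m → moment R × 3.21 clockwise.
For rotational equilibrium, R × 3.21 = 691.9, so R = 216 N.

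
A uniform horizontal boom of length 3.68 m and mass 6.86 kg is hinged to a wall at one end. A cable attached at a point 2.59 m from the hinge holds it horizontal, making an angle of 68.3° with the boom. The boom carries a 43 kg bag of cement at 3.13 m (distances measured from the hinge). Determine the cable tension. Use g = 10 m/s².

T ≈ 612 N

Taking torques about the hinge:
Beam weight: 6.86 × 10 = 68.6 N down at 1.84 m → arm 1.84 m, τ = 68.6 × 1.84 = 126.2 N·m clockwise.
Bag of cement: 43 × 10 = 430 N down at 3.13 m → arm 3.13 m, τ = 430 × 3.13 = 1346 N·m clockwise.
Total clockwise load moment = 1472 N·m.
The cable tension T acts at 2.59 m; only its component perpendicular to the boom, T sinθ, produces torque. sin 68.3° = 0.9291.
Balancing moments: T × 2.59 × 0.9291 = 1472, giving T = 1472 / 2.406 = 612 N.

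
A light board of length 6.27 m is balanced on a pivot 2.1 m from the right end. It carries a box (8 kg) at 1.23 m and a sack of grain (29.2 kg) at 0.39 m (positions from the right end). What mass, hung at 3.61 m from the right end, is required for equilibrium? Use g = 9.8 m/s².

m ≈ 37.7 kg

Taking torques about the pivot (at 2.1 m from the right end):
Box: 8 × 9.8 = 78.4 N down at 1.23 m → arm 0.87 m, τ = 78.4 × 0.87 = 68.21 N·m clockwise.
Sack of grain: 29.2 × 9.8 = 286.2 N down at 0.39 m → arm 1.71 m, τ = 286.2 × 1.71 = 489.4 N·m clockwise.
Net moment of known loads = 557.6 N·m clockwise.
An unknown mass m at 3.61 m has arm 1.51 m; its moment is m·g·1.51 counterclockwise.
For rotational equilibrium, m × 9.8 × 1.51 = 557.6, so m = 557.6 / (9.8 × 1.51) = 37.7 kg.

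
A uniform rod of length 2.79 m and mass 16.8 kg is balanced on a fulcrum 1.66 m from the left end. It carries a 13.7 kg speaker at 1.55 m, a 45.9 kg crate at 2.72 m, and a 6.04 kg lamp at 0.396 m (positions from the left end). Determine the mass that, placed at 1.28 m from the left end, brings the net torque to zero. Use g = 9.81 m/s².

m ≈ 92.3 kg

Sum moments about the fulcrum (at 1.66 m from the left end) (the support reaction has zero arm there).
Beam weight: 16.8 × 9.81 = 164.8 N down at 1.395 m → arm 0.265 m, τ = 164.8 × 0.265 = 43.67 N·m counterclockwise.
Speaker: 13.7 × 9.81 = 134.4 N down at 1.55 m → arm 0.11 m, τ = 134.4 × 0.11 = 14.78 N·m counterclockwise.
Crate: 45.9 × 9.81 = 450.3 N down at 2.72 m → arm 1.06 m, τ = 450.3 × 1.06 = 477.3 N·m clockwise.
Lamp: 6.04 × 9.81 = 59.25 N down at 0.396 m → arm 1.264 m, τ = 59.25 × 1.264 = 74.89 N·m counterclockwise.
Net moment of known loads = 344 N·m clockwise.
An unknown mass m at 1.28 m has arm 0.38 m; its moment is m·g·0.38 counterclockwise.
Στ = 0 ⇒ m × 9.81 × 0.38 = 344 ⇒ m = 344 / (9.81 × 0.38) = 92.3 kg.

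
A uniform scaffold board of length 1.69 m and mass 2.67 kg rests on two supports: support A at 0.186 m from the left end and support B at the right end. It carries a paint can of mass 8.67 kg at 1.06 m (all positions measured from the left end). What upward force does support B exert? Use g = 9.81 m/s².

About support A:
Beam weight: 2.67 × 9.81 = 26.19 N down at 0.845 m → arm 0.659 m, τ = 26.19 × 0.659 = 17.26 N·m clockwise.
Paint can: 8.67 × 9.81 = 85.05 N down at 1.06 m → arm 0.874 m, τ = 85.05 × 0.874 = 74.33 N·m clockwise.
Net load moment about support A = 91.59 N·m clockwise.
Reaction R at support B is upward at 1.69 m, arm 1.504 m → moment R × 1.504 counterclockwise.
For rotational equilibrium, R × 1.504 = 91.59, so R = 60.9 N.

R_B ≈ 60.9 N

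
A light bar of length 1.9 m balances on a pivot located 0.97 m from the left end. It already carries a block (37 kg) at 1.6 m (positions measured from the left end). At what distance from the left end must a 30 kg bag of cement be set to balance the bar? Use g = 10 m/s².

x ≈ 0.193 m from the left end

Taking torques about the pivot (at 0.97 m from the left end):
Block: 37 × 10 = 370 N down at 1.6 m → arm 0.63 m, τ = 370 × 0.63 = 233.1 N·m clockwise.
Net moment of existing loads = 233.1 N·m clockwise.
The bag of cement weighs 30 × 10 = 300 N and must supply an equal counterclockwise moment, so its lever arm about the pivot is 233.1 / 300 = 0.777 m.
That puts it at 0.97 − 0.777 = 0.193 m from the left end.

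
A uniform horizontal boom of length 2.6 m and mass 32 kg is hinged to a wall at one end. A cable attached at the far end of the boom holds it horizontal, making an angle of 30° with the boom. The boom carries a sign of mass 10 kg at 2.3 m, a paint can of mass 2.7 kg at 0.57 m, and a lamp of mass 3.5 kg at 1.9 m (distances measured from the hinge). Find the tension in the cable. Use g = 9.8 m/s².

About the hinge:
Beam weight: 32 × 9.8 = 313.6 N down at 1.3 m → arm 1.3 m, τ = 313.6 × 1.3 = 407.7 N·m clockwise.
Sign: 10 × 9.8 = 98 N down at 2.3 m → arm 2.3 m, τ = 98 × 2.3 = 225.4 N·m clockwise.
Paint can: 2.7 × 9.8 = 26.46 N down at 0.57 m → arm 0.57 m, τ = 26.46 × 0.57 = 15.08 N·m clockwise.
Lamp: 3.5 × 9.8 = 34.3 N down at 1.9 m → arm 1.9 m, τ = 34.3 × 1.9 = 65.17 N·m clockwise.
Total clockwise load moment = 713.4 N·m.
The cable tension T acts at 2.6 m; only its component perpendicular to the boom, T sinθ, produces torque. sin 30° = 0.5.
For rotational equilibrium, T × 2.6 × 0.5 = 713.4, so T = 713.4 / 1.3 = 549 N.

T ≈ 549 N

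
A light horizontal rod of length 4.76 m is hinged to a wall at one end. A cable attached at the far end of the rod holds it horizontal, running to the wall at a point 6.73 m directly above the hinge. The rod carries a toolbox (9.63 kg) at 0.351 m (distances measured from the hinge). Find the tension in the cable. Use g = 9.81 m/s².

Sum moments about the hinge (the unknown hinge reaction has zero arm there).
Toolbox: 9.63 × 9.81 = 94.47 N down at 0.351 m → arm 0.351 m, τ = 94.47 × 0.351 = 33.16 N·m clockwise.
Total clockwise load moment = 33.16 N·m.
The cable tension T acts at 4.76 m; only its component perpendicular to the rod, T sinθ, produces torque. sinθ = h/√(h²+d²) = 6.73/√(6.73²+4.76²) = 0.8164.
For rotational equilibrium, T × 4.76 × 0.8164 = 33.16, so T = 33.16 / 3.886 = 8.53 N.

T ≈ 8.53 N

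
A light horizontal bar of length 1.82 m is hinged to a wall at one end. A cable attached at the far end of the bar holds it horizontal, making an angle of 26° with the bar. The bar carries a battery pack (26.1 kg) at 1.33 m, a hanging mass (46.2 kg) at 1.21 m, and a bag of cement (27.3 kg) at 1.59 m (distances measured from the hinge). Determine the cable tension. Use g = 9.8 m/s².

T ≈ 1650 N

Choose the hinge as the axis so the unknown hinge reaction has zero arm there.
Battery pack: 26.1 × 9.8 = 255.8 N down at 1.33 m → arm 1.33 m, τ = 255.8 × 1.33 = 340.2 N·m clockwise.
Hanging mass: 46.2 × 9.8 = 452.8 N down at 1.21 m → arm 1.21 m, τ = 452.8 × 1.21 = 547.9 N·m clockwise.
Bag of cement: 27.3 × 9.8 = 267.5 N down at 1.59 m → arm 1.59 m, τ = 267.5 × 1.59 = 425.3 N·m clockwise.
Total clockwise load moment = 1313 N·m.
The cable tension T acts at 1.82 m; only its component perpendicular to the bar, T sinθ, produces torque. sin 26° = 0.4384.
Balancing moments: T × 1.82 × 0.4384 = 1313, giving T = 1313 / 0.7979 = 1650 N.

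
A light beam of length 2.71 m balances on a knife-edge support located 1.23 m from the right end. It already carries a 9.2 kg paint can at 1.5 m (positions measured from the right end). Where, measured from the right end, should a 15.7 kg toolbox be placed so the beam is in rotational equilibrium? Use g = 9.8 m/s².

x ≈ 1.07 m from the right end

Choose the knife-edge support (at 1.23 m from the right end) as the axis so the support reaction has zero arm there.
Paint can: 9.2 × 9.8 = 90.16 N down at 1.5 m → arm 0.27 m, τ = 90.16 × 0.27 = 24.34 N·m counterclockwise.
Net moment of existing loads = 24.34 N·m counterclockwise.
The toolbox weighs 15.7 × 9.8 = 153.9 N and must supply an equal clockwise moment, so its lever arm about the knife-edge support is 24.34 / 153.9 = 0.158 m.
That puts it at 1.23 − 0.158 = 1.07 m from the right end.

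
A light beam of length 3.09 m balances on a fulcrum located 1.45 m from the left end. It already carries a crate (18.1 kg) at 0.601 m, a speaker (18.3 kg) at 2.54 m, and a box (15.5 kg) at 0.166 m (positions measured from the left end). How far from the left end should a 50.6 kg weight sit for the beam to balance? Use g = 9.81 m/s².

x ≈ 1.75 m from the left end

Sum moments about the fulcrum (at 1.45 m from the left end) (the support reaction has zero arm there).
Crate: 18.1 × 9.81 = 177.6 N down at 0.601 m → arm 0.849 m, τ = 177.6 × 0.849 = 150.8 N·m counterclockwise.
Speaker: 18.3 × 9.81 = 179.5 N down at 2.54 m → arm 1.09 m, τ = 179.5 × 1.09 = 195.7 N·m clockwise.
Box: 15.5 × 9.81 = 152.1 N down at 0.166 m → arm 1.284 m, τ = 152.1 × 1.284 = 195.3 N·m counterclockwise.
Net moment of existing loads = 150.4 N·m counterclockwise.
The weight weighs 50.6 × 9.81 = 496.4 N and must supply an equal clockwise moment, so its lever arm about the fulcrum is 150.4 / 496.4 = 0.303 m.
That puts it at 1.45 + 0.303 = 1.75 m from the left end.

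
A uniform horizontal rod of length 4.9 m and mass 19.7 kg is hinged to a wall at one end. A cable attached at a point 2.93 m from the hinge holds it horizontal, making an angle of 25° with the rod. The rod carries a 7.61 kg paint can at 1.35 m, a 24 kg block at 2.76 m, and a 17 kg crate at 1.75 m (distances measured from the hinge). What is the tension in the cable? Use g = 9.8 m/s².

T ≈ 1220 N

Taking torques about the hinge:
Beam weight: 19.7 × 9.8 = 193.1 N down at 2.45 m → arm 2.45 m, τ = 193.1 × 2.45 = 473.1 N·m clockwise.
Paint can: 7.61 × 9.8 = 74.58 N down at 1.35 m → arm 1.35 m, τ = 74.58 × 1.35 = 100.7 N·m clockwise.
Block: 24 × 9.8 = 235.2 N down at 2.76 m → arm 2.76 m, τ = 235.2 × 2.76 = 649.2 N·m clockwise.
Crate: 17 × 9.8 = 166.6 N down at 1.75 m → arm 1.75 m, τ = 166.6 × 1.75 = 291.6 N·m clockwise.
Total clockwise load moment = 1515 N·m.
The cable tension T acts at 2.93 m; only its component perpendicular to the rod, T sinθ, produces torque. sin 25° = 0.4226.
For rotational equilibrium, T × 2.93 × 0.4226 = 1515, so T = 1515 / 1.238 = 1220 N.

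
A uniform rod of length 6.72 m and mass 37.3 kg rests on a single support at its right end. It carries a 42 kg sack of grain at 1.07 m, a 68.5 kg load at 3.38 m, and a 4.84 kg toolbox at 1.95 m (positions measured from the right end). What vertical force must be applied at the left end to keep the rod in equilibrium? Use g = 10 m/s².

F ≈ 612 N

Take moments about the right end.
Beam weight: 37.3 × 10 = 373 N down at 3.36 m → arm 3.36 m, τ = 373 × 3.36 = 1253 N·m counterclockwise.
Sack of grain: 42 × 10 = 420 N down at 1.07 m → arm 1.07 m, τ = 420 × 1.07 = 449.4 N·m counterclockwise.
Load: 68.5 × 10 = 685 N down at 3.38 m → arm 3.38 m, τ = 685 × 3.38 = 2315 N·m counterclockwise.
Toolbox: 4.84 × 10 = 48.4 N down at 1.95 m → arm 1.95 m, τ = 48.4 × 1.95 = 94.38 N·m counterclockwise.
Net moment of the loads = 4112 N·m counterclockwise.
The upward force F acts at the left end, arm 6.72 m, giving F × 6.72 clockwise.
Setting net torque to zero: F × 6.72 = 4112 → F = 4112 / 6.72 = 612 N.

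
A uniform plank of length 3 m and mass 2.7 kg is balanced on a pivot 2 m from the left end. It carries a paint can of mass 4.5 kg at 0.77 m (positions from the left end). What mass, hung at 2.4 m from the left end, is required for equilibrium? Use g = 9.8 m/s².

m ≈ 17.2 kg

Sum moments about the pivot (at 2 m from the left end) (the support reaction has zero arm there).
Beam weight: 2.7 × 9.8 = 26.46 N down at 1.5 m → arm 0.5 m, τ = 26.46 × 0.5 = 13.23 N·m counterclockwise.
Paint can: 4.5 × 9.8 = 44.1 N down at 0.77 m → arm 1.23 m, τ = 44.1 × 1.23 = 54.24 N·m counterclockwise.
Net moment of known loads = 67.47 N·m counterclockwise.
An unknown mass m at 2.4 m has arm 0.4 m; its moment is m·g·0.4 clockwise.
Στ = 0 ⇒ m × 9.8 × 0.4 = 67.47 ⇒ m = 67.47 / (9.8 × 0.4) = 17.2 kg.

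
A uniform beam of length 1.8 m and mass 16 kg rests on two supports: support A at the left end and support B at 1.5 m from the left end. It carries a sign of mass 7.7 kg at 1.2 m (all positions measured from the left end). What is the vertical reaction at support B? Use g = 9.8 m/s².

R_B ≈ 154 N

Taking torques about support A:
Beam weight: 16 × 9.8 = 156.8 N down at 0.9 m → arm 0.9 m, τ = 156.8 × 0.9 = 141.1 N·m clockwise.
Sign: 7.7 × 9.8 = 75.46 N down at 1.2 m → arm 1.2 m, τ = 75.46 × 1.2 = 90.55 N·m clockwise.
Net load moment about support A = 231.6 N·m clockwise.
Reaction R at support B is upward at 1.5 m, arm 1.5 m → moment R × 1.5 counterclockwise.
Balancing moments: R × 1.5 = 231.6, giving R = 154 N.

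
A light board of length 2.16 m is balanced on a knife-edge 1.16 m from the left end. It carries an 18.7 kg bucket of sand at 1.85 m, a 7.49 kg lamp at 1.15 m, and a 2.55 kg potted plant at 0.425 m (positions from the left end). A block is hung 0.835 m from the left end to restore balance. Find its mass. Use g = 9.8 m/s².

Taking torques about the knife-edge (at 1.16 m from the left end):
Bucket of sand: 18.7 × 9.8 = 183.3 N down at 1.85 m → arm 0.69 m, τ = 183.3 × 0.69 = 126.5 N·m clockwise.
Lamp: 7.49 × 9.8 = 73.4 N down at 1.15 m → arm 0.01 m, τ = 73.4 × 0.01 = 0.734 N·m counterclockwise.
Potted plant: 2.55 × 9.8 = 24.99 N down at 0.425 m → arm 0.735 m, τ = 24.99 × 0.735 = 18.37 N·m counterclockwise.
Net moment of known loads = 107.4 N·m clockwise.
An unknown mass m at 0.835 m has arm 0.325 m; its moment is m·g·0.325 counterclockwise.
Setting net torque to zero: m × 9.8 × 0.325 = 107.4 → m = 107.4 / (9.8 × 0.325) = 33.7 kg.

m ≈ 33.7 kg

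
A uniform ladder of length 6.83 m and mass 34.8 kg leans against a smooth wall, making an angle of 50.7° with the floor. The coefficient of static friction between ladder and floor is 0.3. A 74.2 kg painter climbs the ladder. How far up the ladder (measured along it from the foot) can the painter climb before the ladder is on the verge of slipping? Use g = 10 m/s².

d ≈ 2.08 m

Take moments about the foot of the ladder.
Ladder weight 34.8×10 = 348 N acts at 3.415 m along the ladder; its horizontal arm is 3.415·cos50.7° = 2.163 m → τ = 752.7 N·m clockwise.
Painter weight 74.2×10 = 742 N at distance d → arm d·cos50.7° → τ = 742·d·0.6334 clockwise.
Wall normal N at the top has arm L sinθ = 5.285 m counterclockwise, so Στ = 0 gives N·5.285 = 752.7 + 470·d.
ΣFy = 0 ⇒ N_floor = 1090 N, so the maximum friction is μ_s·N_floor = 0.3×1090 = 327 N. ΣFx = 0 ⇒ N_wall = f, so at the slipping point N = 327 N.
Substituting: 327×5.285 = 752.7 + 470·d ⇒ d = (1728 − 752.7) / 470 = 2.08 m.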